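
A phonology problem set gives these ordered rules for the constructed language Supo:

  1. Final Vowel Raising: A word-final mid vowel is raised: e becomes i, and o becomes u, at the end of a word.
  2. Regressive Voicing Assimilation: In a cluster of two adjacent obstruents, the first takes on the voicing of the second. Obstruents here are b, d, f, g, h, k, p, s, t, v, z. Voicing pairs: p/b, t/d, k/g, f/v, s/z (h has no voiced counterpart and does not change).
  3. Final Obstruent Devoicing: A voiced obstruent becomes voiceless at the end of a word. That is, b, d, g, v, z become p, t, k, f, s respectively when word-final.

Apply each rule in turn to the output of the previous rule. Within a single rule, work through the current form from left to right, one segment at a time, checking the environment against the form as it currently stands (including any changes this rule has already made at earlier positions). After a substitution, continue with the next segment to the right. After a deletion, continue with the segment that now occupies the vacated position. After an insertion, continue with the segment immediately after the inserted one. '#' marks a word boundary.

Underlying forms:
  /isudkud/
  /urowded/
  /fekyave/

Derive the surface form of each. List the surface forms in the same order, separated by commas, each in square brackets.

/isudkud/:
  1 Final Vowel Raising: no change — [isudkud]
  2 Regressive Voicing Assimilation: [isudkud] → [isutkud]
  3 Final Obstruent Devoicing: [isutkud] → [isutkut]
/urowded/:
  1 Final Vowel Raising: no change — [urowded]
  2 Regressive Voicing Assimilation: no change — [urowded]
  3 Final Obstruent Devoicing: [urowded] → [urowdet]
/fekyave/:
  1 Final Vowel Raising: [fekyave] → [fekyavi]
  2 Regressive Voicing Assimilation: no change — [fekyavi]
  3 Final Obstruent Devoicing: no change — [fekyavi]

[isutkut], [urowdet], [fekyavi]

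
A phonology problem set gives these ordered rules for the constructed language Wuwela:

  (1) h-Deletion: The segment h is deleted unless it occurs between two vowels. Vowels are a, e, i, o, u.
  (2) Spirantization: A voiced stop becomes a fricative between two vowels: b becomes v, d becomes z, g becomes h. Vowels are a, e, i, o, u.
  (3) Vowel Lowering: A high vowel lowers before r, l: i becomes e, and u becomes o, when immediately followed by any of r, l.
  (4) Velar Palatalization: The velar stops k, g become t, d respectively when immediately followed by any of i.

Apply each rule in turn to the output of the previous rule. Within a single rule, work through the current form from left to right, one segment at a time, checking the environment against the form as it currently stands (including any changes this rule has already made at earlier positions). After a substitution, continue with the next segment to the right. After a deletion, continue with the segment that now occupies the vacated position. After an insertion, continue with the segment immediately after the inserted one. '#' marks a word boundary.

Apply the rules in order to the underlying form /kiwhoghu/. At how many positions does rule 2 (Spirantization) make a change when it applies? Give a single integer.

1

(1) h-Deletion: [kiwhoghu] → [kiwogu]
(2) Spirantization: [kiwogu] → [kiwohu]
(3) Vowel Lowering: no change — [kiwohu]
(4) Velar Palatalization: [kiwohu] → [tiwohu]
Rule 2 changed 1 position(s).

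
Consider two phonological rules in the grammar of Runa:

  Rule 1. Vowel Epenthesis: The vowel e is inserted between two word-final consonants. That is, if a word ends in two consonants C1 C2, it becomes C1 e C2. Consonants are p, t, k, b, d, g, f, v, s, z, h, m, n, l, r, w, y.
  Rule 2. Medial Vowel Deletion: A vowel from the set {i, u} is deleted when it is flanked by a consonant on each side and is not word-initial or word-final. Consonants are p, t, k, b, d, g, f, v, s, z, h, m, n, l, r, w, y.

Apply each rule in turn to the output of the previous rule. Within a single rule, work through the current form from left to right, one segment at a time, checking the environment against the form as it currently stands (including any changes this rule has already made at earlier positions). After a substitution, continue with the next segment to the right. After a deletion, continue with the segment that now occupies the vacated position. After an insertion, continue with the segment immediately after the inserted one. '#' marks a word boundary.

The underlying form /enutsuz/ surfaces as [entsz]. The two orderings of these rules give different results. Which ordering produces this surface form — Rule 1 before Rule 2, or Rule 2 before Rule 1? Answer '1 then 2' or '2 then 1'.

Order 1 then 2:
  1 Vowel Epenthesis: no change — [enutsuz]
  2 Medial Vowel Deletion: [enutsuz] → [entsz]
  result: [entsz]
Order 2 then 1:
  2 Medial Vowel Deletion: [enutsuz] → [entsz]
  1 Vowel Epenthesis: [entsz] → [entsez]
  result: [entsez]

1 then 2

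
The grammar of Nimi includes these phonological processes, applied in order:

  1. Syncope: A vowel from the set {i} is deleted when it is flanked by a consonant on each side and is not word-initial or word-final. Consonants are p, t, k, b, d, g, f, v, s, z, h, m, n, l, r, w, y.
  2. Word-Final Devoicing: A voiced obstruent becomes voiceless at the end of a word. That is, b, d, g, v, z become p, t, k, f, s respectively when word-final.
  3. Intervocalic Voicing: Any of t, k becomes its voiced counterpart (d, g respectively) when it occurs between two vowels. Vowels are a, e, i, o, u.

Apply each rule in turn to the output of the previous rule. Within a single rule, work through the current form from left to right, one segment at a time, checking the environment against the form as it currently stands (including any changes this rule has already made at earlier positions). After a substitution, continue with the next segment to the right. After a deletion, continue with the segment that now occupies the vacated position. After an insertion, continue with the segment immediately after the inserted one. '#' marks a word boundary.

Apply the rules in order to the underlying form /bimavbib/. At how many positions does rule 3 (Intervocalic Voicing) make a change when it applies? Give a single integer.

1 Syncope: [bimavbib] → [bmavbb]
2 Word-Final Devoicing: [bmavbb] → [bmavbp]
3 Intervocalic Voicing: no change — [bmavbp]
Rule 3 changed 0 position(s).

0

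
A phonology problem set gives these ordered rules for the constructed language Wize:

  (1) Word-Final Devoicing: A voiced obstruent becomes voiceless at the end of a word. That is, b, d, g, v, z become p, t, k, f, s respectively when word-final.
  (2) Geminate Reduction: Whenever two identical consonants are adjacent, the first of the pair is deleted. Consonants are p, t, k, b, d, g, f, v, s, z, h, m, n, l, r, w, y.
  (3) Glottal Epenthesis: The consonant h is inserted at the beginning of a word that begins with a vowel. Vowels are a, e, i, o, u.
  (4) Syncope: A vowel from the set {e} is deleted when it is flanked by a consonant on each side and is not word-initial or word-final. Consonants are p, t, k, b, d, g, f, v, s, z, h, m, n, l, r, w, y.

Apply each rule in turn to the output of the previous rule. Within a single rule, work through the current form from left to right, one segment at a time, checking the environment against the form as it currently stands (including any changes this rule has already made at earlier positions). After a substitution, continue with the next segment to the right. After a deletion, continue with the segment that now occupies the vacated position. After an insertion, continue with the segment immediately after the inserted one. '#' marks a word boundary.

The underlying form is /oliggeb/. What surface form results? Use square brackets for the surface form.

[holigp]

(1) Word-Final Devoicing: [oliggeb] → [oliggep]
(2) Geminate Reduction: [oliggep] → [oligep]
(3) Glottal Epenthesis: [oligep] → [holigep]
(4) Syncope: [holigep] → [holigp]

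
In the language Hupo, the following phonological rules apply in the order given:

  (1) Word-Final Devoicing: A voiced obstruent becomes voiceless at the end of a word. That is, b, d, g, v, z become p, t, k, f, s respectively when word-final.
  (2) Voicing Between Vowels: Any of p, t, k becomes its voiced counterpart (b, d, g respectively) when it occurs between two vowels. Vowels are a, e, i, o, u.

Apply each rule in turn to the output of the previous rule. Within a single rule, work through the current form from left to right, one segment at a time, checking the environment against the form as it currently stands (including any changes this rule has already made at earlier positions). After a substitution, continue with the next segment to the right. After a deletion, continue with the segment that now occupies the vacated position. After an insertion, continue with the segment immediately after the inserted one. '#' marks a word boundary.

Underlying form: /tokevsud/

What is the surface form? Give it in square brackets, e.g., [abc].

(1) Word-Final Devoicing: [tokevsud] → [tokevsut]
(2) Voicing Between Vowels: [tokevsut] → [togevsut]

[togevsut]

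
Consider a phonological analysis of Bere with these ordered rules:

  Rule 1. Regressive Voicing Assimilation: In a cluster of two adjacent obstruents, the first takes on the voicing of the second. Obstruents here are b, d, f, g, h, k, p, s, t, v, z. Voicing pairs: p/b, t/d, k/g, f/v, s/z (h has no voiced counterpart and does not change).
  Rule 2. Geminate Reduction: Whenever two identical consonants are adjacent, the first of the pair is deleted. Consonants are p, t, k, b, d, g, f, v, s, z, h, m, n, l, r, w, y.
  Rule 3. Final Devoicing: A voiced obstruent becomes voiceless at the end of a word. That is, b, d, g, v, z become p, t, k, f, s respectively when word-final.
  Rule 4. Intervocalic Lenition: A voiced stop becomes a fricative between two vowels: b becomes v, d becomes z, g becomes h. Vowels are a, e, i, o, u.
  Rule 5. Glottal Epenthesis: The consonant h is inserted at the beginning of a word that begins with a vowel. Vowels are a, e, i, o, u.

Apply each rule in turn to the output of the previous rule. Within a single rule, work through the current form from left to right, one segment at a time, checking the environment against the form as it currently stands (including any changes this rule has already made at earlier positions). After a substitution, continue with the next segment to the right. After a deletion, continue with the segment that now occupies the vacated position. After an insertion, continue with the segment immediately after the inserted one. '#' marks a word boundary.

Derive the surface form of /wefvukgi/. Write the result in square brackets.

Rule 1 Regressive Voicing Assimilation: [wefvukgi] → [wevvuggi]
Rule 2 Geminate Reduction: [wevvuggi] → [wevugi]
Rule 3 Final Devoicing: no change — [wevugi]
Rule 4 Intervocalic Lenition: [wevugi] → [wevuhi]
Rule 5 Glottal Epenthesis: no change — [wevuhi]

[wevuhi]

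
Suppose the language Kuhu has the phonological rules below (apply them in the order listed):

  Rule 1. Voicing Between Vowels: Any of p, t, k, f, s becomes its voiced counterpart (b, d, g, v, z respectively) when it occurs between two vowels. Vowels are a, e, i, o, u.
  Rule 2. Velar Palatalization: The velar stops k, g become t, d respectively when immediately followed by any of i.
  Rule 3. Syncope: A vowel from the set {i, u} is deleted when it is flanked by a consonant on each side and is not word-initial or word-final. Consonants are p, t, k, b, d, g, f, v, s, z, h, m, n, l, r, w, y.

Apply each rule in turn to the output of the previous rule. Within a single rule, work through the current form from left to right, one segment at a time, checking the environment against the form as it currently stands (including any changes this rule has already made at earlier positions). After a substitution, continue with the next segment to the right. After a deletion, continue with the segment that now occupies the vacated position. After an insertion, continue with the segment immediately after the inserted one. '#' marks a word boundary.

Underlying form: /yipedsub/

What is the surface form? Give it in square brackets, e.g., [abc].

[ybedsb]

Rule 1 Voicing Between Vowels: [yipedsub] → [yibedsub]
Rule 2 Velar Palatalization: no change — [yibedsub]
Rule 3 Syncope: [yibedsub] → [ybedsb]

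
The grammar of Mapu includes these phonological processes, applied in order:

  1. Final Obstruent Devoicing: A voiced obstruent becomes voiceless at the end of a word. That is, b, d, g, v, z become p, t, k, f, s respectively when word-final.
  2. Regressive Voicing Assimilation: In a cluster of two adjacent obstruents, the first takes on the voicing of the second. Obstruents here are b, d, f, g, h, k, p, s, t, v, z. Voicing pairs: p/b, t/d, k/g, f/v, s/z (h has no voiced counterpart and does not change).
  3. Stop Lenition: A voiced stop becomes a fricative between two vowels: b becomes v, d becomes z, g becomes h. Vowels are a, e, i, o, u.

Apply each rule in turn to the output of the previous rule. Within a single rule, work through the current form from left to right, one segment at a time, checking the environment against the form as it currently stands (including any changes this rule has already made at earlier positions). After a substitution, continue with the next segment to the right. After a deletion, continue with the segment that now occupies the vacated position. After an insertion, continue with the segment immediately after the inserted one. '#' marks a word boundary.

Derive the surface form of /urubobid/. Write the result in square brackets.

1 Final Obstruent Devoicing: [urubobid] → [urubobit]
2 Regressive Voicing Assimilation: no change — [urubobit]
3 Stop Lenition: [urubobit] → [uruvovit]

[uruvovit]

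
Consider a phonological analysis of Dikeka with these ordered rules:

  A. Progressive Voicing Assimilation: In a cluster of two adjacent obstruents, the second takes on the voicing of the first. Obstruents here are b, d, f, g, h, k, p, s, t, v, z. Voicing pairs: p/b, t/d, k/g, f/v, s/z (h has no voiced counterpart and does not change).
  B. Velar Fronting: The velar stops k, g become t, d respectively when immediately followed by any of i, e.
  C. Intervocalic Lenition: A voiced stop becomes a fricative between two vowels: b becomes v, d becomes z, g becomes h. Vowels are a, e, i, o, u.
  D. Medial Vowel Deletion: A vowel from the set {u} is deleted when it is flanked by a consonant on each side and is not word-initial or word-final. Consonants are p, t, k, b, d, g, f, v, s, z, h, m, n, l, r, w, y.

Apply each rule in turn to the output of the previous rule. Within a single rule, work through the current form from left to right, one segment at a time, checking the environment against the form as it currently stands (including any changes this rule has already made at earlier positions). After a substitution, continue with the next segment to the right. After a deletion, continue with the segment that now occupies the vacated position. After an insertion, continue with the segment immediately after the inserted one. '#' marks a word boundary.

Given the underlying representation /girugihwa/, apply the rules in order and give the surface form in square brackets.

[dirzihwa]

A Progressive Voicing Assimilation: no change — [girugihwa]
B Velar Fronting: [girugihwa] → [dirudihwa]
C Intervocalic Lenition: [dirudihwa] → [diruzihwa]
D Medial Vowel Deletion: [diruzihwa] → [dirzihwa]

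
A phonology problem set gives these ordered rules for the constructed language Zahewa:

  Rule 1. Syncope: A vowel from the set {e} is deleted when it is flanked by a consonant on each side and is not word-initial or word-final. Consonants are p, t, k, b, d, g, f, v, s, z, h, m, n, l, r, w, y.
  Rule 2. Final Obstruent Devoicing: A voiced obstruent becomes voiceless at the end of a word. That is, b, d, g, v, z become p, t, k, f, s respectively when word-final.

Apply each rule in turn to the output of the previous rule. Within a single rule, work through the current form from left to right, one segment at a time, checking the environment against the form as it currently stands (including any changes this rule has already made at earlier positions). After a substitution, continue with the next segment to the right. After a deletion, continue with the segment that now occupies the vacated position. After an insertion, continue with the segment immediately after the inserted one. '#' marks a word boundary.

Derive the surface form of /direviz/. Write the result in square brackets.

Rule 1 Syncope: [direviz] → [dirviz]
Rule 2 Final Obstruent Devoicing: [dirviz] → [dirvis]

[dirvis]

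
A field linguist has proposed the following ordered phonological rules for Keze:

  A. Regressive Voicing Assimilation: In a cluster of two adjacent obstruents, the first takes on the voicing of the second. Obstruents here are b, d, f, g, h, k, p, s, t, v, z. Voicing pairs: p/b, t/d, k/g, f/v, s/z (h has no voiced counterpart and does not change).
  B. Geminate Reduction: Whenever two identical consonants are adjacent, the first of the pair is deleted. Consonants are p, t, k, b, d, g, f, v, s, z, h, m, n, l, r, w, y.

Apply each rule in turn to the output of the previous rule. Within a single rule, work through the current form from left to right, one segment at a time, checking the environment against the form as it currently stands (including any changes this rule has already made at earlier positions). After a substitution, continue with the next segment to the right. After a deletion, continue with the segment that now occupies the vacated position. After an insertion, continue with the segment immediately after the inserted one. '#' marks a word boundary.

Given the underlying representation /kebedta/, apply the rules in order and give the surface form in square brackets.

A Regressive Voicing Assimilation: [kebedta] → [kebetta]
B Geminate Reduction: [kebetta] → [kebeta]

[kebeta]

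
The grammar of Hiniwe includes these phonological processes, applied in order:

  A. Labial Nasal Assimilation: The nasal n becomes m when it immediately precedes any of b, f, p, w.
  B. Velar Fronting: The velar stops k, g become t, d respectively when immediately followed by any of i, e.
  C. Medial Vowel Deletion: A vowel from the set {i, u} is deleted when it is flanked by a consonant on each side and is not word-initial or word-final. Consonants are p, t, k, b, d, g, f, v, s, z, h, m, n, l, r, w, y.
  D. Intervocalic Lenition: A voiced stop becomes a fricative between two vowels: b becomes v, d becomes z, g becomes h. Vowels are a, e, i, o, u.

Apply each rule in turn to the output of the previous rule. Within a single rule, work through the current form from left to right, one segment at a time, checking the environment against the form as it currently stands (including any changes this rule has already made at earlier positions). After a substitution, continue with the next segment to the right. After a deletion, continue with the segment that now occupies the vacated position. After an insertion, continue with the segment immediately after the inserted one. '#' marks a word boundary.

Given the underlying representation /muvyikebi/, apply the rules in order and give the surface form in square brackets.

[mvytevi]

A Labial Nasal Assimilation: no change — [muvyikebi]
B Velar Fronting: [muvyikebi] → [muvyitebi]
C Medial Vowel Deletion: [muvyitebi] → [mvytebi]
D Intervocalic Lenition: [mvytebi] → [mvytevi]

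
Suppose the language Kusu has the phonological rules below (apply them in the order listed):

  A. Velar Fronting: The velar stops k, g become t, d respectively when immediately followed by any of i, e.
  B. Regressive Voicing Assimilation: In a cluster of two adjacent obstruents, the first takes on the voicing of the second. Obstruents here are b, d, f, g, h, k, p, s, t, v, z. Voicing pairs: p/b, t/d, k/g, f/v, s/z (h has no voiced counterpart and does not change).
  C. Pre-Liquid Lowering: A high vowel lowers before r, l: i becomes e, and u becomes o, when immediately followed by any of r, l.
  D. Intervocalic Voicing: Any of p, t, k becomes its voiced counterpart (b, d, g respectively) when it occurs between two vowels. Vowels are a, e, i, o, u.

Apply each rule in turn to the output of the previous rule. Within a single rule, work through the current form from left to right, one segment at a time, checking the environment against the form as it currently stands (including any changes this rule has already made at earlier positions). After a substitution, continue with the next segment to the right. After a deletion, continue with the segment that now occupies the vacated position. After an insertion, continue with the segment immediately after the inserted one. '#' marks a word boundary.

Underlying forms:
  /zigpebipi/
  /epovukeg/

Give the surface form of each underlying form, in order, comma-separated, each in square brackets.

[zikpebibi], [ebovudeg]

/zigpebipi/:
  A Velar Fronting: no change — [zigpebipi]
  B Regressive Voicing Assimilation: [zigpebipi] → [zikpebipi]
  C Pre-Liquid Lowering: no change — [zikpebipi]
  D Intervocalic Voicing: [zikpebipi] → [zikpebibi]
/epovukeg/:
  A Velar Fronting: [epovukeg] → [epovuteg]
  B Regressive Voicing Assimilation: no change — [epovuteg]
  C Pre-Liquid Lowering: no change — [epovuteg]
  D Intervocalic Voicing: [epovuteg] → [ebovudeg]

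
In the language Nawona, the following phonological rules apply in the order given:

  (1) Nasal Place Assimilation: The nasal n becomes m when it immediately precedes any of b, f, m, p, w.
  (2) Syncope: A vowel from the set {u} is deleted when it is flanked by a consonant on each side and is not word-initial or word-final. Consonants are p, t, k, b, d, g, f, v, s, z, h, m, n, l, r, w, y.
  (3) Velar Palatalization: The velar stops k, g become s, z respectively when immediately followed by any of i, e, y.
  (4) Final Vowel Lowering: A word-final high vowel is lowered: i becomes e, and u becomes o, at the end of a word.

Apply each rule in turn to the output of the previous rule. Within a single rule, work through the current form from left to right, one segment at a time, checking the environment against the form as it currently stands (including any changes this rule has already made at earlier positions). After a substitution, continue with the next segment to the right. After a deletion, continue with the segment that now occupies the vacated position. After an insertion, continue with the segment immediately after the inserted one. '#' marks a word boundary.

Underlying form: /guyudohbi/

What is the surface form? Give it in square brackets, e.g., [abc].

[zydohbe]

(1) Nasal Place Assimilation: no change — [guyudohbi]
(2) Syncope: [guyudohbi] → [gydohbi]
(3) Velar Palatalization: [gydohbi] → [zydohbi]
(4) Final Vowel Lowering: [zydohbi] → [zydohbe]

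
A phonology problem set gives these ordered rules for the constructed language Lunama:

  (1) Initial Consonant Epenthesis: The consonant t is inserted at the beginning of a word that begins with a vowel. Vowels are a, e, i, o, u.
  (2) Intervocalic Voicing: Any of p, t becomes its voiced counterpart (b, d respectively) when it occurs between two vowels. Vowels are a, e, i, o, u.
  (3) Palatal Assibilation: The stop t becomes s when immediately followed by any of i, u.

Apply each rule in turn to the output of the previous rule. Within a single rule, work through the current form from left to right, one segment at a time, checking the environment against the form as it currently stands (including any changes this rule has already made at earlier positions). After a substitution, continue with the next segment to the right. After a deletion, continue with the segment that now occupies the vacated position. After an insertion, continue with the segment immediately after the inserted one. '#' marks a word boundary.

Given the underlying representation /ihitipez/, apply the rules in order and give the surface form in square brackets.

(1) Initial Consonant Epenthesis: [ihitipez] → [tihitipez]
(2) Intervocalic Voicing: [tihitipez] → [tihidibez]
(3) Palatal Assibilation: [tihidibez] → [sihidibez]

[sihidibez]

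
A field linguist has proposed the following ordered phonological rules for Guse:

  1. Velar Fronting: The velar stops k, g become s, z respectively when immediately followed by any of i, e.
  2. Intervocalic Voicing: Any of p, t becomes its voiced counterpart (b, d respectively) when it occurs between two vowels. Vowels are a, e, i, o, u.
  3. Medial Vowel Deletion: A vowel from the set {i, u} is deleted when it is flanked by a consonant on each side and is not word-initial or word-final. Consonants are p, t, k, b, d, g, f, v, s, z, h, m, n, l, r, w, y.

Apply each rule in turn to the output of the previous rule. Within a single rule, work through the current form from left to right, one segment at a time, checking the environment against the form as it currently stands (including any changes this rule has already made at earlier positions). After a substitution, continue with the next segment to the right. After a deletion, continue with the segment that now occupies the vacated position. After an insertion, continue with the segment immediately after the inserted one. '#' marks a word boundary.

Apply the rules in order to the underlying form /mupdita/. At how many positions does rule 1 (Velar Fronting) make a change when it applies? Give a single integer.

0

1 Velar Fronting: no change — [mupdita]
2 Intervocalic Voicing: [mupdita] → [mupdida]
3 Medial Vowel Deletion: [mupdida] → [mpdda]
Rule 1 changed 0 position(s).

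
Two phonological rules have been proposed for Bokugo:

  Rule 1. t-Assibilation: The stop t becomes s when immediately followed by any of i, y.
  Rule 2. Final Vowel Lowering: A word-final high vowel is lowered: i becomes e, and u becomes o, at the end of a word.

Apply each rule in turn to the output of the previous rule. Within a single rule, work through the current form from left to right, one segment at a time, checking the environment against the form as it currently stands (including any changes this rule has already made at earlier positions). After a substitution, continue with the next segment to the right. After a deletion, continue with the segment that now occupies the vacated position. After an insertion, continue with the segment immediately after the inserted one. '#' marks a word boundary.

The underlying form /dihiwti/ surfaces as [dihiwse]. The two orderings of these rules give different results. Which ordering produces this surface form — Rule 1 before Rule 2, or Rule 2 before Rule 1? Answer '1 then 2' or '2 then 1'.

Order 1 then 2:
  1 t-Assibilation: [dihiwti] → [dihiwsi]
  2 Final Vowel Lowering: [dihiwsi] → [dihiwse]
  result: [dihiwse]
Order 2 then 1:
  2 Final Vowel Lowering: [dihiwti] → [dihiwte]
  1 t-Assibilation: no change — [dihiwte]
  result: [dihiwte]

1 then 2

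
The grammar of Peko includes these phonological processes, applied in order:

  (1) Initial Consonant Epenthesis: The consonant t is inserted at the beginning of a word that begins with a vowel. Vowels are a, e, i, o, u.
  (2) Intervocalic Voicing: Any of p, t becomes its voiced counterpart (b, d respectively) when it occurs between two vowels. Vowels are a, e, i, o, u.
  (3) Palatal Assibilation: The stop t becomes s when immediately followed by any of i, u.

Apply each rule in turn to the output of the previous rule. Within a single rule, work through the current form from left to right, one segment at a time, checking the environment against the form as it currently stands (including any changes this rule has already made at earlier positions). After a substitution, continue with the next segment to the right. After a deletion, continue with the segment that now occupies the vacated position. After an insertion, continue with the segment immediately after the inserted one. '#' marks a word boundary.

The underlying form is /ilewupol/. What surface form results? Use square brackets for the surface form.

[silewubol]

(1) Initial Consonant Epenthesis: [ilewupol] → [tilewupol]
(2) Intervocalic Voicing: [tilewupol] → [tilewubol]
(3) Palatal Assibilation: [tilewubol] → [silewubol]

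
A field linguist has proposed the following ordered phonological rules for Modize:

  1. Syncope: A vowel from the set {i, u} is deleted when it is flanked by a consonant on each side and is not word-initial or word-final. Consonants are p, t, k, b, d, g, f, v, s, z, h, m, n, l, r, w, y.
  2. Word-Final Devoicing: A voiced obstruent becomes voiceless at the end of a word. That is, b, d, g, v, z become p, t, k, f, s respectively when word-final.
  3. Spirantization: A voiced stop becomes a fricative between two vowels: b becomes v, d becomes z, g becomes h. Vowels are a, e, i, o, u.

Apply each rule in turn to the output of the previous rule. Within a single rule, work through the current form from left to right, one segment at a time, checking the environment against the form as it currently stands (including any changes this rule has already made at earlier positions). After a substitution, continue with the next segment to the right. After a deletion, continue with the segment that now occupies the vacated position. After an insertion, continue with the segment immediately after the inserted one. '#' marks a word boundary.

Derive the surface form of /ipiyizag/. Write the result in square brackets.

[ipyzak]

1 Syncope: [ipiyizag] → [ipyzag]
2 Word-Final Devoicing: [ipyzag] → [ipyzak]
3 Spirantization: no change — [ipyzak]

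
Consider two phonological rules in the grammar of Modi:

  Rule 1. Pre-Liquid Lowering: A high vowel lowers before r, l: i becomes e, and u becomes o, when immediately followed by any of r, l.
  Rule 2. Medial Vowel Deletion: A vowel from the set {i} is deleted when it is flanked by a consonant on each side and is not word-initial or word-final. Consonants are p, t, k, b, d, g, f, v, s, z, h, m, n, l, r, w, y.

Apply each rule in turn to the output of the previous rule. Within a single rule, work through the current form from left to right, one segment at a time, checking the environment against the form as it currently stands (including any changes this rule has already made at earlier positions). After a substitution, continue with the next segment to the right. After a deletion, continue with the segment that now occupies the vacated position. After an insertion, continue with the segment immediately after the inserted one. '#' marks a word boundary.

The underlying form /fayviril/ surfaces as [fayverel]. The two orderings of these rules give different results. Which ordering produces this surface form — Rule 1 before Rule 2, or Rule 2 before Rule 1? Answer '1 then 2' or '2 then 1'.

Order 1 then 2:
  1 Pre-Liquid Lowering: [fayviril] → [fayverel]
  2 Medial Vowel Deletion: no change — [fayverel]
  result: [fayverel]
Order 2 then 1:
  2 Medial Vowel Deletion: [fayviril] → [fayvrl]
  1 Pre-Liquid Lowering: no change — [fayvrl]
  result: [fayvrl]

1 then 2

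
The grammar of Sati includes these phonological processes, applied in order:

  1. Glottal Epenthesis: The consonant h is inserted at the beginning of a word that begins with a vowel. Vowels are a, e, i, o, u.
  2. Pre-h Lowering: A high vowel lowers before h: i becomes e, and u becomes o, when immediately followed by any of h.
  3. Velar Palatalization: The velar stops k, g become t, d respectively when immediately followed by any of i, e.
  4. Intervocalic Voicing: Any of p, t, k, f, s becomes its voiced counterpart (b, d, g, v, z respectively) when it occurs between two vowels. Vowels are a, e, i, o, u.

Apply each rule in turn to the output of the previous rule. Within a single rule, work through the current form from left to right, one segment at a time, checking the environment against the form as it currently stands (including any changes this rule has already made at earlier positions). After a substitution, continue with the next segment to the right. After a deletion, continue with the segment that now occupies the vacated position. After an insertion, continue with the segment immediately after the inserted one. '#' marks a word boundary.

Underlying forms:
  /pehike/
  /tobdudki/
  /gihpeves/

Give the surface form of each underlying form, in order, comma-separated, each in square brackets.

[pehide], [tobdudti], [dehpeves]

/pehike/:
  1 Glottal Epenthesis: no change — [pehike]
  2 Pre-h Lowering: no change — [pehike]
  3 Velar Palatalization: [pehike] → [pehite]
  4 Intervocalic Voicing: [pehite] → [pehide]
/tobdudki/:
  1 Glottal Epenthesis: no change — [tobdudki]
  2 Pre-h Lowering: no change — [tobdudki]
  3 Velar Palatalization: [tobdudki] → [tobdudti]
  4 Intervocalic Voicing: no change — [tobdudti]
/gihpeves/:
  1 Glottal Epenthesis: no change — [gihpeves]
  2 Pre-h Lowering: [gihpeves] → [gehpeves]
  3 Velar Palatalization: [gehpeves] → [dehpeves]
  4 Intervocalic Voicing: no change — [dehpeves]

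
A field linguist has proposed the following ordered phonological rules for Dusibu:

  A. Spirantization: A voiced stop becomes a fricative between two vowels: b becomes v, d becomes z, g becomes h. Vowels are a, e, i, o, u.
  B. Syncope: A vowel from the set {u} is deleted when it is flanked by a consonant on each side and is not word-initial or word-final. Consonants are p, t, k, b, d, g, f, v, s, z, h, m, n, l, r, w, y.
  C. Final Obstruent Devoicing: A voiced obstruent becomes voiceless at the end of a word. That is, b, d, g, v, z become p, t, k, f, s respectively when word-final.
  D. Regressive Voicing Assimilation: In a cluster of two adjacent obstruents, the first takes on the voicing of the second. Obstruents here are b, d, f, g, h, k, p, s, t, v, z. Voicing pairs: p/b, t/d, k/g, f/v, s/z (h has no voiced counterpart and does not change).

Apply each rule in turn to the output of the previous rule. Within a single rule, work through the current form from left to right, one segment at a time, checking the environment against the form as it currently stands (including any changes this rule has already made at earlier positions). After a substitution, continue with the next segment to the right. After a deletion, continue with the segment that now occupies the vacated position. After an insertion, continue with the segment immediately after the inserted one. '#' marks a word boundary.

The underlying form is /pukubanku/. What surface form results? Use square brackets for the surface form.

A Spirantization: [pukubanku] → [pukuvanku]
B Syncope: [pukuvanku] → [pkvanku]
C Final Obstruent Devoicing: no change — [pkvanku]
D Regressive Voicing Assimilation: [pkvanku] → [pgvanku]

[pgvanku]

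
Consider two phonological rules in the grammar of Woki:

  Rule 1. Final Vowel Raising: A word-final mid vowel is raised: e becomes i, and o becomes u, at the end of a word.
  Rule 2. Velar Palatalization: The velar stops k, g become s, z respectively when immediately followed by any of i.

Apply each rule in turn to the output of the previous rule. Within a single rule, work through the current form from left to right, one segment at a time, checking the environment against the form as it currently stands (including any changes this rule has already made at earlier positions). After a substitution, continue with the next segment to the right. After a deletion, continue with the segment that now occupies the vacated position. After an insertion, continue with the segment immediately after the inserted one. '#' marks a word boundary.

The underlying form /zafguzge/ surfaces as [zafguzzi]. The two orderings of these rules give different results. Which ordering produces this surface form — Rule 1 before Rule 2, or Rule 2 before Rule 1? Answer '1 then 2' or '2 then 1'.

1 then 2

Order 1 then 2:
  1 Final Vowel Raising: [zafguzge] → [zafguzgi]
  2 Velar Palatalization: [zafguzgi] → [zafguzzi]
  result: [zafguzzi]
Order 2 then 1:
  2 Velar Palatalization: no change — [zafguzge]
  1 Final Vowel Raising: [zafguzge] → [zafguzgi]
  result: [zafguzgi]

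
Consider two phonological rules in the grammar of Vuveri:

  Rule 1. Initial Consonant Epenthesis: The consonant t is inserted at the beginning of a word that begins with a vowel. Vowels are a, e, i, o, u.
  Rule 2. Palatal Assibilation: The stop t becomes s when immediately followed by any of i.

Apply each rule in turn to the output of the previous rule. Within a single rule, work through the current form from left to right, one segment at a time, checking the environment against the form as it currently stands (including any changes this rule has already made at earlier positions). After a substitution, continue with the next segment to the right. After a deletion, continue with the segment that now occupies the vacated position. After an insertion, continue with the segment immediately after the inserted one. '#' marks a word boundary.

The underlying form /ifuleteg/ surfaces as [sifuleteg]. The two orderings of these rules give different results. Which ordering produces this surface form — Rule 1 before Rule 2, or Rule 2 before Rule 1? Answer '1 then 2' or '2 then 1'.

Order 1 then 2:
  1 Initial Consonant Epenthesis: [ifuleteg] → [tifuleteg]
  2 Palatal Assibilation: [tifuleteg] → [sifuleteg]
  result: [sifuleteg]
Order 2 then 1:
  2 Palatal Assibilation: no change — [ifuleteg]
  1 Initial Consonant Epenthesis: [ifuleteg] → [tifuleteg]
  result: [tifuleteg]

1 then 2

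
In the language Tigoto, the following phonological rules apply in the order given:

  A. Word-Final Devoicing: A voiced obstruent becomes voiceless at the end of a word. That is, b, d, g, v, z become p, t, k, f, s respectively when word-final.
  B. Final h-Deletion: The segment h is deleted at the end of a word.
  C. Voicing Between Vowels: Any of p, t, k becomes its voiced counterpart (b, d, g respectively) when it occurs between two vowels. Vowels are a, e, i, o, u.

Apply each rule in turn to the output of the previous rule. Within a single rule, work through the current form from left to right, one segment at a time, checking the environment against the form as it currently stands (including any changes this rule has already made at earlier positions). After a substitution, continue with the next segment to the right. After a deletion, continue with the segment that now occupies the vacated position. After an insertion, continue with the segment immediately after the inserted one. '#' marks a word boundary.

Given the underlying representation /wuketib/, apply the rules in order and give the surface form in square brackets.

[wugedip]

A Word-Final Devoicing: [wuketib] → [wuketip]
B Final h-Deletion: no change — [wuketip]
C Voicing Between Vowels: [wuketip] → [wugedip]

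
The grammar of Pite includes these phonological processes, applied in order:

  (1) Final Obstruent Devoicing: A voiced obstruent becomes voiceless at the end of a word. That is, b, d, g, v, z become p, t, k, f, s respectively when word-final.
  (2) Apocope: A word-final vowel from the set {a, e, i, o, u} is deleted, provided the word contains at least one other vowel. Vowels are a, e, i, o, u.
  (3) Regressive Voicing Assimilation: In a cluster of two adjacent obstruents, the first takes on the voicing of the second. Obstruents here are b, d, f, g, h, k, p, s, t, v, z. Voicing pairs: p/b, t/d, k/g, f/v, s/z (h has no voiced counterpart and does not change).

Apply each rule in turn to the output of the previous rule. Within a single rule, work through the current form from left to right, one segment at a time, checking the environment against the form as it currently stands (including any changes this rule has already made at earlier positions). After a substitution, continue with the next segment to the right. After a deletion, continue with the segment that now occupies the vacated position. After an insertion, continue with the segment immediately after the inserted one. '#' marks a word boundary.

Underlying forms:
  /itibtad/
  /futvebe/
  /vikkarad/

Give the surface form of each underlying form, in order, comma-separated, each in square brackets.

/itibtad/:
  (1) Final Obstruent Devoicing: [itibtad] → [itibtat]
  (2) Apocope: no change — [itibtat]
  (3) Regressive Voicing Assimilation: [itibtat] → [itiptat]
/futvebe/:
  (1) Final Obstruent Devoicing: no change — [futvebe]
  (2) Apocope: [futvebe] → [futveb]
  (3) Regressive Voicing Assimilation: [futveb] → [fudveb]
/vikkarad/:
  (1) Final Obstruent Devoicing: [vikkarad] → [vikkarat]
  (2) Apocope: no change — [vikkarat]
  (3) Regressive Voicing Assimilation: no change — [vikkarat]

[itiptat], [fudveb], [vikkarat]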